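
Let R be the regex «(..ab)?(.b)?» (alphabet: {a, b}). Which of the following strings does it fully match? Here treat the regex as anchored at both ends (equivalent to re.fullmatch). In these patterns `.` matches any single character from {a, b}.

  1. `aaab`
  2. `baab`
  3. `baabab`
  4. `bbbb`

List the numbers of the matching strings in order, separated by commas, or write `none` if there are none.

1, 2, 3

1 → match
2 → match
3 → match
4 → no match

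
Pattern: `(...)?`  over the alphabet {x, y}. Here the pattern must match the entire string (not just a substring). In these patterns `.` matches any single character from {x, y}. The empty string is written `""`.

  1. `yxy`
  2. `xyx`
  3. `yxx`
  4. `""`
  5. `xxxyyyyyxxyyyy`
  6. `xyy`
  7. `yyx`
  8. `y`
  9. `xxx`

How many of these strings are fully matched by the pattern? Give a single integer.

7

1 → match
2 → match
3 → match
4 → match
5 → no match
6 → match
7 → match
8 → no match
9 → match
Total matched: 7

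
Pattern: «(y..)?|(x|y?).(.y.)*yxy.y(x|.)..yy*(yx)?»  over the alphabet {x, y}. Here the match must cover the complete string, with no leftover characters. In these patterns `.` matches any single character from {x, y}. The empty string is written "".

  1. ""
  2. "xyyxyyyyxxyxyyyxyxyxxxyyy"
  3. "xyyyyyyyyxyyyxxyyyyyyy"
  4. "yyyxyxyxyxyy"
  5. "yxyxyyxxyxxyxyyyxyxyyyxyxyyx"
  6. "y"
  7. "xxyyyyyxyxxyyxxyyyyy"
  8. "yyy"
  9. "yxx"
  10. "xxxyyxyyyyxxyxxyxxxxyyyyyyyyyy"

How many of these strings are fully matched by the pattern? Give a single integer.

1 → match
2 → no match
3 → match
4 → match
5 → no match
6 → no match
7 → no match
8 → match
9 → match
10 → no match
Total matched: 5

5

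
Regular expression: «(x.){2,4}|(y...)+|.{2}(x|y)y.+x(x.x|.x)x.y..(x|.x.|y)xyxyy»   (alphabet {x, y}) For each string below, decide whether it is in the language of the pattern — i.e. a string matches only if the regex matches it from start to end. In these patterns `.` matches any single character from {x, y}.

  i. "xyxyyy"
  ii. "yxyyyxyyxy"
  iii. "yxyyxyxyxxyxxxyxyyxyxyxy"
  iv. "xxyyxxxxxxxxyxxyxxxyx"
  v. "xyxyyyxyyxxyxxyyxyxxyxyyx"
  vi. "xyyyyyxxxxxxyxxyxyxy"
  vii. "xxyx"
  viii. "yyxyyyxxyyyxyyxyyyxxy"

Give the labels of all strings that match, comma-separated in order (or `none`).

i. "xyxyyy" → no match
ii. "yxyyyxyyxy" → no match
iii → no match
iv → no match
v → no match
vi → no match
vii. "xxyx" → no match
viii → no match

none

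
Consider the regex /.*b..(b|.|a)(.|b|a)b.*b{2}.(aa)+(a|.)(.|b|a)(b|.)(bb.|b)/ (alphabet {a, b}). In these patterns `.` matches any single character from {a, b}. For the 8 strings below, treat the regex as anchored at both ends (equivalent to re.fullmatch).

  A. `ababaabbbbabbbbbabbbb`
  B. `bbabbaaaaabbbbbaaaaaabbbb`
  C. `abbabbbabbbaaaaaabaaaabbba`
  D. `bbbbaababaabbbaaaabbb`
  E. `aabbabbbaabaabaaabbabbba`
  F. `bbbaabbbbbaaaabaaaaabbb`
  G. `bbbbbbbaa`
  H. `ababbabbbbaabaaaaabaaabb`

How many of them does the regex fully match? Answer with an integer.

1

A → no match
B → no match
C → no match
D → match
E → no match
F → no match
G → no match
H → no match
Total matched: 1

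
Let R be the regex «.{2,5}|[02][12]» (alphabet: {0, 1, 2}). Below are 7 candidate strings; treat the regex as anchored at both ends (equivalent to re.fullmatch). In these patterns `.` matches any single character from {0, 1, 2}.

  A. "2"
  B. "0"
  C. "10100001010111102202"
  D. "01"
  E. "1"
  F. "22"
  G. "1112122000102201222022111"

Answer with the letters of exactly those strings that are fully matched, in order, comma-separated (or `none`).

D, F

A → no match
B → no match
C → no match
D → match
E → no match
F → match
G → no match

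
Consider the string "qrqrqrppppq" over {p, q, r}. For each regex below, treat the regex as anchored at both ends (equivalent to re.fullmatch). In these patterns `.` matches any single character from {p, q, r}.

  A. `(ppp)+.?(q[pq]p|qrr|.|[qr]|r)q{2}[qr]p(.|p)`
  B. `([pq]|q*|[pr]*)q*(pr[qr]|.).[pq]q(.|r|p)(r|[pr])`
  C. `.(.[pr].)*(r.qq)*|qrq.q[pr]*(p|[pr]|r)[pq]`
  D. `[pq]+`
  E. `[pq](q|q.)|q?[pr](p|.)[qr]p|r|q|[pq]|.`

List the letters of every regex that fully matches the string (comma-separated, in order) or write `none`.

C

A → no match — must start with "ppp"
B → no match
C → match
D → no match
E → no match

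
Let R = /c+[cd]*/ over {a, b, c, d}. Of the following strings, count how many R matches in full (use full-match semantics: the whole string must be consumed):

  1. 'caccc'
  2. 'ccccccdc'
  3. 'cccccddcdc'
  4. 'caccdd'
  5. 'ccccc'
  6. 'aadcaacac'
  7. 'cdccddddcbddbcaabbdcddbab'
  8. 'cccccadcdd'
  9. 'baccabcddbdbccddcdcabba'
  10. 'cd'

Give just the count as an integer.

1 → no match
2 → match
3 → match
4 → no match
5 → match
6 → no match — must start with 'c'
7 → no match
8 → no match
9 → no match — must start with 'c'
10 → match
Total matched: 4

4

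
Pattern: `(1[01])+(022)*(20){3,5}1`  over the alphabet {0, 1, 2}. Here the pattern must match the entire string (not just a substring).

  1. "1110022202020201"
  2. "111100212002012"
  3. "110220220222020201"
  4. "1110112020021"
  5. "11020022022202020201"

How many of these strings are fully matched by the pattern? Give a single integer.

2

1 → match
2 → no match — must end with "201"
3 → match
4 → no match — must end with "201"
5 → no match
Total matched: 2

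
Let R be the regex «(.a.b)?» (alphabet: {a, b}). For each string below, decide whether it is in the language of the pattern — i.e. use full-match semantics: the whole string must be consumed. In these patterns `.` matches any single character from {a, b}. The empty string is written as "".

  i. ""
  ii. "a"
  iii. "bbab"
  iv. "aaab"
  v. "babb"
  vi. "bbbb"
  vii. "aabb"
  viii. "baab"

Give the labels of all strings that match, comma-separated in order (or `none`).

i → match
ii → no match
iii → no match
iv → match
v → match
vi → no match
vii → match
viii → match

i, iv, v, vii, viii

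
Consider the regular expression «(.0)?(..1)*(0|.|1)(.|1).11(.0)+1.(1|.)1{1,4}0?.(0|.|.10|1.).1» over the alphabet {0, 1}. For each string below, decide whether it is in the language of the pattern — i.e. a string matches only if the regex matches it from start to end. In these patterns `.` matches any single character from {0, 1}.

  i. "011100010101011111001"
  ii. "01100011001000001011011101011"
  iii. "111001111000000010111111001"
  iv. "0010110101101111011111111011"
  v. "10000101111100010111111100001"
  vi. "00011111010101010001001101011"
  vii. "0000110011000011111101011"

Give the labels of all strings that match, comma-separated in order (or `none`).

ii, iii, vi, vii

i → no match
ii → match
iii → match
iv → no match
v → no match
vi → match
vii → match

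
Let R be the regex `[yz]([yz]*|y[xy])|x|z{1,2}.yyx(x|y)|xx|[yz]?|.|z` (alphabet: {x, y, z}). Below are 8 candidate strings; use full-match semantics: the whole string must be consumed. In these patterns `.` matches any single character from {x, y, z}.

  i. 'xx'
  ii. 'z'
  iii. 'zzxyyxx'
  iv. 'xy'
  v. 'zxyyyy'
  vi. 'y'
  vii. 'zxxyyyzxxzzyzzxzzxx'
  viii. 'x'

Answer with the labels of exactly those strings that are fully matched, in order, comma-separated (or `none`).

i. 'xx' → match
ii. 'z' → match
iii. 'zzxyyxx' → match
iv. 'xy' → no match
v. 'zxyyyy' → no match
vi. 'y' → match
vii → no match
viii. 'x' → match

i, ii, iii, vi, viii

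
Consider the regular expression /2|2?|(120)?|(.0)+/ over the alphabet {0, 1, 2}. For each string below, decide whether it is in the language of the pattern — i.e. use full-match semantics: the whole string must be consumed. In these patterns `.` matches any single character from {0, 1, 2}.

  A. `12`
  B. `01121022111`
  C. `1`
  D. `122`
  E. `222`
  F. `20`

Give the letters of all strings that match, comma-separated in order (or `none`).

A → no match
B → no match
C → no match
D → no match
E → no match
F → match

F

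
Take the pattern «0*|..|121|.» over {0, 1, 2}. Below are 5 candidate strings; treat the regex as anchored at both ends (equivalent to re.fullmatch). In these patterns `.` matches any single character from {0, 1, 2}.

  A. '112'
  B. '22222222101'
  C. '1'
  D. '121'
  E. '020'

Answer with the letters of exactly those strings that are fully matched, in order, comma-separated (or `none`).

C, D

A. '112' → no match
B. '22222222101' → no match
C. '1' → match
D. '121' → match
E. '020' → no match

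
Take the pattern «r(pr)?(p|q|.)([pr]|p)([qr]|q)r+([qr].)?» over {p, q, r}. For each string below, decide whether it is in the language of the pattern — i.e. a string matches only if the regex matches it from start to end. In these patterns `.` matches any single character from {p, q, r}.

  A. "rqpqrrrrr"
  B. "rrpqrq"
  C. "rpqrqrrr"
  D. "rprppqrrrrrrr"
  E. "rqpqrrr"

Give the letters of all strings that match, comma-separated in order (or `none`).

A → match
B → no match
C → no match
D → match
E → match

A, D, E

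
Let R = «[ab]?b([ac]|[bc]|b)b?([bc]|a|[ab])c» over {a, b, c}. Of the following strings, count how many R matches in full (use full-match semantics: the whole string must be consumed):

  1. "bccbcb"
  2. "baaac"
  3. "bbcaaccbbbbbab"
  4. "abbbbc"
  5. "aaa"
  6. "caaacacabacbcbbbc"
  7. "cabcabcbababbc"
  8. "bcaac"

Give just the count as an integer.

1

1 → no match — must end with "c"
2 → no match
3 → no match — must end with "c"
4 → match
5 → no match — must end with "c"
6 → no match
7 → no match
8 → no match
Total matched: 1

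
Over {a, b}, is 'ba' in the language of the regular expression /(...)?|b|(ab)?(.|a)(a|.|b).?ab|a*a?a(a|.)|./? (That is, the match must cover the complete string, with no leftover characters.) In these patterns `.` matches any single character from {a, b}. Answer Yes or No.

No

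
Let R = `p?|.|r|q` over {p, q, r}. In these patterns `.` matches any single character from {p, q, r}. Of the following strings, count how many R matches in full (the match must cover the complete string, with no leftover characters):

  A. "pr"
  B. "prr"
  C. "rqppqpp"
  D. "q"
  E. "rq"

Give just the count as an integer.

1

A → no match
B → no match
C → no match
D → match
E → no match
Total matched: 1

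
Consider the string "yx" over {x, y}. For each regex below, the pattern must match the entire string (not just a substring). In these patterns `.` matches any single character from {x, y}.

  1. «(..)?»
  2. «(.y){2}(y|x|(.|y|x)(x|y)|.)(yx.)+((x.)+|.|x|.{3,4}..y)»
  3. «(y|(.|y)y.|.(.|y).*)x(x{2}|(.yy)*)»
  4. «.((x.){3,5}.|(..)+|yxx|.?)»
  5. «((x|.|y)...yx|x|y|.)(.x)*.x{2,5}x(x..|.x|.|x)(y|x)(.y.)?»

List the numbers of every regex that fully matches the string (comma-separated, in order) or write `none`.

1, 3, 4

1 → match
2 → no match
3 → match
4 → match
5 → no match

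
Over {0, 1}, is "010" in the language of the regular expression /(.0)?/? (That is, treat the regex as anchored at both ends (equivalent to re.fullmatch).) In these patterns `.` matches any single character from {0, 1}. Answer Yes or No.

No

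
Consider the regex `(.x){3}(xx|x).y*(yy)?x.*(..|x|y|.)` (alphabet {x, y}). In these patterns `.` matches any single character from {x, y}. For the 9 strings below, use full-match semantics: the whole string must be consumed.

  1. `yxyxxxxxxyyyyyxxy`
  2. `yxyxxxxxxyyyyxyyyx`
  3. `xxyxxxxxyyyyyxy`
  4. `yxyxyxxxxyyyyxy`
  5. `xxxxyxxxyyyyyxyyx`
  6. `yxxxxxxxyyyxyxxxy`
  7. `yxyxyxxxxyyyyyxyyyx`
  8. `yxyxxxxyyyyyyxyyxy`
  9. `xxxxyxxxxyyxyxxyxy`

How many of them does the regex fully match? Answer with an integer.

1 → match
2 → match
3 → match
4 → match
5 → match
6 → match
7 → match
8 → match
9 → match
Total matched: 9

9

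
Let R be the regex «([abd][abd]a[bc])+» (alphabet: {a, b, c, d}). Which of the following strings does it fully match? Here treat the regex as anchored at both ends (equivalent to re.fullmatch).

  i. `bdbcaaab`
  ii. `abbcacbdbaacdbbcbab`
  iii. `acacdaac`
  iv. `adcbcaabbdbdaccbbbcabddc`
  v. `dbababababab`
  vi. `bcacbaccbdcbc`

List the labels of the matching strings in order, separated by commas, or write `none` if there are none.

v

i → no match
ii → no match
iii → no match
iv → no match
v → match
vi → no match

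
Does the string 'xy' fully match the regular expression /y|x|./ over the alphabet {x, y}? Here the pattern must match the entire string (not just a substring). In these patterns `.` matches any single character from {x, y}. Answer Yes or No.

No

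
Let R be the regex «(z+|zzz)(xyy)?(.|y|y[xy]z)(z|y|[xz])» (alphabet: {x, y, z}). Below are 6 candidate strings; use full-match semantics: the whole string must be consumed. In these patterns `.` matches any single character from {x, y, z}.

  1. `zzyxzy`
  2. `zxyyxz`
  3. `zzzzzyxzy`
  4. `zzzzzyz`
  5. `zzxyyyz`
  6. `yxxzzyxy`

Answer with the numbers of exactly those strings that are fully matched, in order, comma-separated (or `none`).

1. `zzyxzy` → match
2. `zxyyxz` → match
3. `zzzzzyxzy` → match
4. `zzzzzyz` → match
5. `zzxyyyz` → match
6. `yxxzzyxy` → no match

1, 2, 3, 4, 5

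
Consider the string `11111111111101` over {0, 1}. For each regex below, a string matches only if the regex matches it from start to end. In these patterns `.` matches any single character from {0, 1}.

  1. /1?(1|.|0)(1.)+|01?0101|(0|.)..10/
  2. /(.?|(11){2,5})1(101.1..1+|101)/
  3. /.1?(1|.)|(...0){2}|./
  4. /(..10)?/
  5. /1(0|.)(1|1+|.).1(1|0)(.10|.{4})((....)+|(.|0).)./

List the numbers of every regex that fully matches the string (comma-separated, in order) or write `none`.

2, 5

1 → no match
2 → match
3 → no match
4 → no match
5 → match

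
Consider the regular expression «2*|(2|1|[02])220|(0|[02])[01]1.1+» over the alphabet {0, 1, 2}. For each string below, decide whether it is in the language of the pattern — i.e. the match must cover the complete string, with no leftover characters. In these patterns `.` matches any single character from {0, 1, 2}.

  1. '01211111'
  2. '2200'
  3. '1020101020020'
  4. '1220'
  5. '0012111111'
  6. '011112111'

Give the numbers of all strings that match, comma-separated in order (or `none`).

4, 5

1. '01211111' → no match
2. '2200' → no match
3 → no match
4. '1220' → match
5. '0012111111' → match
6. '011112111' → no match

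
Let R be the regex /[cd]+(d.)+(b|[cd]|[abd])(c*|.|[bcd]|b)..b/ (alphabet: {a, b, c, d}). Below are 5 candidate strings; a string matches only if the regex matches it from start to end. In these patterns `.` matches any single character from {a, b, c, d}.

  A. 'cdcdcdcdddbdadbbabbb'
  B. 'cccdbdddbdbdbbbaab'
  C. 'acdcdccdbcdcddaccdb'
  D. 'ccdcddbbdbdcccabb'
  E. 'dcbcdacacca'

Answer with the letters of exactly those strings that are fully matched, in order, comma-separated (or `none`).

A, B

A → match
B → match
C → no match
D → no match
E → no match — must end with 'b'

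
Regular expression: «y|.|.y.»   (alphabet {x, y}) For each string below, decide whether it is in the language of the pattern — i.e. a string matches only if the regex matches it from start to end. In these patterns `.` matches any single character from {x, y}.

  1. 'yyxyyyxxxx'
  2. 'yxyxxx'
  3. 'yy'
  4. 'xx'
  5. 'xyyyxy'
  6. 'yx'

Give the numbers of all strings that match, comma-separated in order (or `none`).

none

1 → no match
2 → no match
3 → no match
4 → no match
5 → no match
6 → no match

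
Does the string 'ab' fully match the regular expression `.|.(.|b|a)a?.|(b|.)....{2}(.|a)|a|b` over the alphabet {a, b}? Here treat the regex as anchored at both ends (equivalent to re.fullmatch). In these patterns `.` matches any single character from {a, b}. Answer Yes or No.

No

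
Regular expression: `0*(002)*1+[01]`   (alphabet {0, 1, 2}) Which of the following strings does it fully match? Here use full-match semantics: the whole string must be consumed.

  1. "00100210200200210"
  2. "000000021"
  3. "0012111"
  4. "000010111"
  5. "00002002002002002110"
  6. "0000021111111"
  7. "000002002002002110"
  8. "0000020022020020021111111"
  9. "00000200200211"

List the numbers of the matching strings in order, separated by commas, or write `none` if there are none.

5, 6, 7, 9

1 → no match
2 → no match
3 → no match
4 → no match
5 → match
6 → match
7 → match
8 → no match
9 → match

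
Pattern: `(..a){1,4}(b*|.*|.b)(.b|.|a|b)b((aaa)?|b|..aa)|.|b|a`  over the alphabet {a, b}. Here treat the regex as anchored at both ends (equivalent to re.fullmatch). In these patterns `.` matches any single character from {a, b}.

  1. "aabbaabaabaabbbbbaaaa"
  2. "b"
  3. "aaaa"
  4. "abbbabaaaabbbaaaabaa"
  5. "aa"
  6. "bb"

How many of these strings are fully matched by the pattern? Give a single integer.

1

1 → no match
2 → match
3 → no match
4 → no match
5 → no match
6 → no match
Total matched: 1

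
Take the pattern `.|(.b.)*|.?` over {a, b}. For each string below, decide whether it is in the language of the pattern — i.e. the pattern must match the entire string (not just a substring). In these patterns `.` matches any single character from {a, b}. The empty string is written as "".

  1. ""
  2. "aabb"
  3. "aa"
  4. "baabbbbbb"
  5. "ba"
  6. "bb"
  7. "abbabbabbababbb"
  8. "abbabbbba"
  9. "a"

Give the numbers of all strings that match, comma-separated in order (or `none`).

1, 7, 8, 9

1 → match
2 → no match
3 → no match
4 → no match
5 → no match
6 → no match
7 → match
8 → match
9 → match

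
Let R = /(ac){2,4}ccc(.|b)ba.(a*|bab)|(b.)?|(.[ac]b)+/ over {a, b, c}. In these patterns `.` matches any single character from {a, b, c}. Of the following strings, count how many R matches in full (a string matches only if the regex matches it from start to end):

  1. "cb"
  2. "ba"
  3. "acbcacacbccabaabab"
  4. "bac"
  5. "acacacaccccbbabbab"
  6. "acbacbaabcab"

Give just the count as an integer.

3

1 → no match
2 → match
3 → no match
4 → no match
5 → match
6 → match
Total matched: 3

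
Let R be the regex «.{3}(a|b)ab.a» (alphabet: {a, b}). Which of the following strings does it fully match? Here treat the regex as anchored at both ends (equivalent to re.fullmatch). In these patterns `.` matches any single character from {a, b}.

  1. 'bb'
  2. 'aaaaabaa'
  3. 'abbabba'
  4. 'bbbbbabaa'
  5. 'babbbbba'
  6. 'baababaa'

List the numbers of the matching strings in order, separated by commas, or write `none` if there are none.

1 → no match — must end with 'a'
2 → match
3 → no match
4 → no match
5 → no match
6 → match

2, 6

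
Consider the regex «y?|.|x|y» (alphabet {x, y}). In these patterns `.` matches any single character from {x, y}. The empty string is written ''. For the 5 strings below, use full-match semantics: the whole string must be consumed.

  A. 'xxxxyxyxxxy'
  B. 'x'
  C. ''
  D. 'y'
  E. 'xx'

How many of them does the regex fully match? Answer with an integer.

A → no match
B → match
C → match
D → match
E → no match
Total matched: 3

3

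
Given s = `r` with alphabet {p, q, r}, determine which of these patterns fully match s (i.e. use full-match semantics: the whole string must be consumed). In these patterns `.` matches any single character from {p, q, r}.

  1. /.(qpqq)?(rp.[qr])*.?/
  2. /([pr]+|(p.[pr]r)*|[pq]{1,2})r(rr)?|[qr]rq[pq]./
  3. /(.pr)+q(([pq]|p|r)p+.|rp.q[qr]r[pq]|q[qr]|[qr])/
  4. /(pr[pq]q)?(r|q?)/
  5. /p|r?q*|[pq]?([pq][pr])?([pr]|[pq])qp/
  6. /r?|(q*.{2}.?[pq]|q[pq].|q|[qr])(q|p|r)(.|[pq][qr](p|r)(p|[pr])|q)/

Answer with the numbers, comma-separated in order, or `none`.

1 → match
2 → match
3 → no match
4 → match
5 → match
6 → match

1, 2, 4, 5, 6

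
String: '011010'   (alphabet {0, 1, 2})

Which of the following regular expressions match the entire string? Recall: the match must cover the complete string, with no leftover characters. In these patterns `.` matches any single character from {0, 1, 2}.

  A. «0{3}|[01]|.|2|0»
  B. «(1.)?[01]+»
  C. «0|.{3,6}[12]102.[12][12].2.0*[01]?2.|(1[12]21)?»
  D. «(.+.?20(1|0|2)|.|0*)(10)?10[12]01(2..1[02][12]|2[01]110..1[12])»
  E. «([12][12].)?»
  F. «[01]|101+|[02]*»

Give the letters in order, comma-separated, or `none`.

B

A → no match
B → match
C → no match
D → no match
E → no match
F → no match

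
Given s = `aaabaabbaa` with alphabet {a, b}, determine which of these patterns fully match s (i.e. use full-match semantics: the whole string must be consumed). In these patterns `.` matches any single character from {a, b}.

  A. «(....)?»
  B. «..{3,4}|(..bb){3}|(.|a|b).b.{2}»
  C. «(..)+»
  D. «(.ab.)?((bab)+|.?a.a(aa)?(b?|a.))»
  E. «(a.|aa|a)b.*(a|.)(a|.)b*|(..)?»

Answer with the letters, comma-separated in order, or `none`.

C

A → no match
B → no match
C → match
D → no match
E → no match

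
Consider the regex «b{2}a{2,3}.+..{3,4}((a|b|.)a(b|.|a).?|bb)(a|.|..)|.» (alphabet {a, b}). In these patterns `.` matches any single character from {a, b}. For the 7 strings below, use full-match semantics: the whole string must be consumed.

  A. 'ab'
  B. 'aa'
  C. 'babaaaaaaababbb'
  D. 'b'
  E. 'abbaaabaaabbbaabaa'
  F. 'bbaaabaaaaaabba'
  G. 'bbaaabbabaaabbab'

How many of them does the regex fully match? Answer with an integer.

A. 'ab' → no match
B. 'aa' → no match
C → no match
D. 'b' → match
E → no match
F → match
G → match
Total matched: 3

3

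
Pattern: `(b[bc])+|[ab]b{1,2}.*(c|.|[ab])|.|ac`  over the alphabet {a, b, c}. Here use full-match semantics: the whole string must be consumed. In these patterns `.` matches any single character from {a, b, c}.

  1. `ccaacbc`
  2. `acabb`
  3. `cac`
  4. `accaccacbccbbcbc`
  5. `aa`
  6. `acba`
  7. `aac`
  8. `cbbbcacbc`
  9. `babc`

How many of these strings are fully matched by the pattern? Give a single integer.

1 → no match
2 → no match
3 → no match
4 → no match
5 → no match
6 → no match
7 → no match
8 → no match
9 → no match
Total matched: 0

0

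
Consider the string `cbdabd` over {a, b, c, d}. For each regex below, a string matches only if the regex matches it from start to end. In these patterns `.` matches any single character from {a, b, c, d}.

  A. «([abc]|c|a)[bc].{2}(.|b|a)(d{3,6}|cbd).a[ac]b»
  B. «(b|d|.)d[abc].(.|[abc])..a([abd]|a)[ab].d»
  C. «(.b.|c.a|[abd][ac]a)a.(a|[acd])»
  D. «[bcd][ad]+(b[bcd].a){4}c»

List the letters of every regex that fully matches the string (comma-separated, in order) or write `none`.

A → no match — must end with `b`
B → no match
C → match
D → no match — must end with `ac`

C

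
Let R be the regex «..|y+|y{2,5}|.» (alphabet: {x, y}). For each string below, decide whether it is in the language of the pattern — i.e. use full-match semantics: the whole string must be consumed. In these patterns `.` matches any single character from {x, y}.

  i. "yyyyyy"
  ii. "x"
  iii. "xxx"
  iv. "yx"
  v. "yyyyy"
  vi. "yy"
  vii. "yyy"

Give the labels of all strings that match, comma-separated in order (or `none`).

i → match
ii → match
iii → no match
iv → match
v → match
vi → match
vii → match

i, ii, iv, v, vi, vii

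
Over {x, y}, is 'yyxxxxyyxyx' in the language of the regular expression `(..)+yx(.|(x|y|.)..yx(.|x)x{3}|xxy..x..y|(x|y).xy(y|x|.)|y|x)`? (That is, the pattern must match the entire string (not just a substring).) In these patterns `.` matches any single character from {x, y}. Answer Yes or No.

No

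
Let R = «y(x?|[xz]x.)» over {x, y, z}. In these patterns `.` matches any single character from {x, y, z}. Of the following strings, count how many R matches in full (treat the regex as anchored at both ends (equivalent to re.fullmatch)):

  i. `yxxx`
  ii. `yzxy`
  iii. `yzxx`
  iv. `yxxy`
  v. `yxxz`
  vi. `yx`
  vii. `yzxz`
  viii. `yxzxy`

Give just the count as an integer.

i → match
ii → match
iii → match
iv → match
v → match
vi → match
vii → match
viii → no match
Total matched: 7

7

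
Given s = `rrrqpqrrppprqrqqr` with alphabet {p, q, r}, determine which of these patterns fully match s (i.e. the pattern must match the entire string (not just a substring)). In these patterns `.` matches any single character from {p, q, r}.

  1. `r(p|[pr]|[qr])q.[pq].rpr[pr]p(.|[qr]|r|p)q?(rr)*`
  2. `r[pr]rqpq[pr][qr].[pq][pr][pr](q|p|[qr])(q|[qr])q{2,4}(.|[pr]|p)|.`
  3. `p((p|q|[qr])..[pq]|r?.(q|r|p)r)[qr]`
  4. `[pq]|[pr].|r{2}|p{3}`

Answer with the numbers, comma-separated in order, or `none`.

1 → no match
2 → match
3 → no match — must start with `p`
4 → no match

2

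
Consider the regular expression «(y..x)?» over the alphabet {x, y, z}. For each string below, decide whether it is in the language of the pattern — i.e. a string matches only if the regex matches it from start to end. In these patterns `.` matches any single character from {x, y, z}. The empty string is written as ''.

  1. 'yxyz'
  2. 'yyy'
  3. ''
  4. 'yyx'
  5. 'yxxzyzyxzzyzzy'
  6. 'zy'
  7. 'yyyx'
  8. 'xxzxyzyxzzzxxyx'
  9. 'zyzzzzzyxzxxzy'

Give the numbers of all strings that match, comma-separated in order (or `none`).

3, 7

1 → no match
2 → no match
3 → match
4 → no match
5 → no match
6 → no match
7 → match
8 → no match
9 → no match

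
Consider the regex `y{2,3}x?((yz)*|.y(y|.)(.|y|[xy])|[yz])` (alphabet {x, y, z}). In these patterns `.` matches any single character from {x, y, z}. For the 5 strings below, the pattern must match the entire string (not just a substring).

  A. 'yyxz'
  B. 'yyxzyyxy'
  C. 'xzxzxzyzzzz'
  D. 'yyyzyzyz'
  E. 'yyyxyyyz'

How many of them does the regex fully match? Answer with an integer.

A → match
B → no match
C → no match — must start with 'y'
D → match
E → match
Total matched: 3

3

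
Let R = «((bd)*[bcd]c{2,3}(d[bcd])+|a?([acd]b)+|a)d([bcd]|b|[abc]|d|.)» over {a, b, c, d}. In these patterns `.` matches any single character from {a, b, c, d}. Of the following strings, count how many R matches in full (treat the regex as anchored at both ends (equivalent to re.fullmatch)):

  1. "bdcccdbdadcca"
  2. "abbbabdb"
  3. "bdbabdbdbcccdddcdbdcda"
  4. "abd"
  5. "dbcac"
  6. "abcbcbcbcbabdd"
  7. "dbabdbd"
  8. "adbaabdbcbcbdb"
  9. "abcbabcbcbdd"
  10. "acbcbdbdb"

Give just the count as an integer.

1 → no match
2 → no match
3 → no match
4 → no match
5 → no match
6 → match
7 → no match
8 → no match
9 → match
10 → match
Total matched: 3

3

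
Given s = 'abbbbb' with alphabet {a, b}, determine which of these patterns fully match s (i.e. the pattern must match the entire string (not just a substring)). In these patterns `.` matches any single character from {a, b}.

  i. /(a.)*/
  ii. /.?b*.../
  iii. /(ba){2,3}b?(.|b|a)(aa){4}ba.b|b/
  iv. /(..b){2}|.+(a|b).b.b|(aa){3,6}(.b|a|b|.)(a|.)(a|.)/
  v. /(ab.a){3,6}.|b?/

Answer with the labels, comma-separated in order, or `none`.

i → no match
ii → match
iii → no match
iv → match
v → no match

ii, iv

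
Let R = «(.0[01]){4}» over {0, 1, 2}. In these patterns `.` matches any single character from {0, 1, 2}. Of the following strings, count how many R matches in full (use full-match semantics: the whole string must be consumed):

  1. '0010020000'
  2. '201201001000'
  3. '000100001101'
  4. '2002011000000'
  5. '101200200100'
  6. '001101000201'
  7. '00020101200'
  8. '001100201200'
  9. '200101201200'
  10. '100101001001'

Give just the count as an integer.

1. '0010020000' → no match
2. '201201001000' → match
3. '000100001101' → match
4 → no match
5. '101200200100' → match
6. '001101000201' → match
7. '00020101200' → no match
8. '001100201200' → match
9. '200101201200' → match
10. '100101001001' → match
Total matched: 7

7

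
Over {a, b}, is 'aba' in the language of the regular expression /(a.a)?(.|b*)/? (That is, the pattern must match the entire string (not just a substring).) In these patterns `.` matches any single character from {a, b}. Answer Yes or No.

Yes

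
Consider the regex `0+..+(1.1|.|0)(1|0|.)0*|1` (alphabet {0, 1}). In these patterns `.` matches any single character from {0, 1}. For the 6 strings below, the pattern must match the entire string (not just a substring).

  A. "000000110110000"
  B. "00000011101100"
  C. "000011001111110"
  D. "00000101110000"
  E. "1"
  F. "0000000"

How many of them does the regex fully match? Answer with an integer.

A → match
B → match
C → match
D → match
E → match
F → match
Total matched: 6

6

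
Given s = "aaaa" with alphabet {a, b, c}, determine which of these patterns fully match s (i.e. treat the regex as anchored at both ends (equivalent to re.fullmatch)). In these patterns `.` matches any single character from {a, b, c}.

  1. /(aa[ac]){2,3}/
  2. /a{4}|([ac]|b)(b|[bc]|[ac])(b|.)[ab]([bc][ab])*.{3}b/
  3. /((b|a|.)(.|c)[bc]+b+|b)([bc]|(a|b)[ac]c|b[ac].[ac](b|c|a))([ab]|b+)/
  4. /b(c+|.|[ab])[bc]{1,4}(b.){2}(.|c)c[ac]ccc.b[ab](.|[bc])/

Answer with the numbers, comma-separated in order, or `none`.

1 → no match
2 → match
3 → no match
4 → no match — must start with "b"

2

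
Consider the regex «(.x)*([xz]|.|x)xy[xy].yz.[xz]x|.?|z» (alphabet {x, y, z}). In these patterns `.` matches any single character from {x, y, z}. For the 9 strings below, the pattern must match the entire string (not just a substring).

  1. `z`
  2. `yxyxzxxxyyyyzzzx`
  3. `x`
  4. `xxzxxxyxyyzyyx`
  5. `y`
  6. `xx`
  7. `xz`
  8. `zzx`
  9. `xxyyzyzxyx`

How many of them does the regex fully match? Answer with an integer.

4

1 → match
2 → match
3 → match
4 → no match
5 → match
6 → no match
7 → no match
8 → no match
9 → no match
Total matched: 4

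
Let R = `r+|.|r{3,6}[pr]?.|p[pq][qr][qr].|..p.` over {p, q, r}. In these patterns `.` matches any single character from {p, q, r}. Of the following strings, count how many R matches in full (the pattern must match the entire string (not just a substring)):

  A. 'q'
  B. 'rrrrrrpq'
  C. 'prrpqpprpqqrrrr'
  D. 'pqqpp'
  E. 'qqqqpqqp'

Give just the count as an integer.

2

A → match
B → match
C → no match
D → no match
E → no match
Total matched: 2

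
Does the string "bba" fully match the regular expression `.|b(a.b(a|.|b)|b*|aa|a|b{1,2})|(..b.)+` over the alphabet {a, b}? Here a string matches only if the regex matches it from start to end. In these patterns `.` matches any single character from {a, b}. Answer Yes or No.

No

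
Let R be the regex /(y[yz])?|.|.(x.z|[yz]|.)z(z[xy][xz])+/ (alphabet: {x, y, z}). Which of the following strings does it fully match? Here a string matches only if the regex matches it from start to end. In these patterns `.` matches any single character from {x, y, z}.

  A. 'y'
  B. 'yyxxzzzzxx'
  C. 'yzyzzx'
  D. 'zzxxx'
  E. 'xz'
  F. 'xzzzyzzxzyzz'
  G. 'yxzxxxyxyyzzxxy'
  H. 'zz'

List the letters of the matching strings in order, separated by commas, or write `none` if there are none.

A

A. 'y' → match
B. 'yyxxzzzzxx' → no match
C. 'yzyzzx' → no match
D. 'zzxxx' → no match
E. 'xz' → no match
F. 'xzzzyzzxzyzz' → no match
G → no match
H. 'zz' → no match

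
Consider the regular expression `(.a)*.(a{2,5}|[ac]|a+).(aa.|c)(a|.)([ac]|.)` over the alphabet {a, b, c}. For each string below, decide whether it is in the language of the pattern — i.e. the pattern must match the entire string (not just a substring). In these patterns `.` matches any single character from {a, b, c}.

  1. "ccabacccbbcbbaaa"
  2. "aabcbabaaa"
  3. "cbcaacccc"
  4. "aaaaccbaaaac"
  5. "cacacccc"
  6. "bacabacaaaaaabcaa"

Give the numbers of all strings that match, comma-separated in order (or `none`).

1 → no match
2. "aabcbabaaa" → no match
3. "cbcaacccc" → no match
4. "aaaaccbaaaac" → match
5. "cacacccc" → match
6 → match

4, 5, 6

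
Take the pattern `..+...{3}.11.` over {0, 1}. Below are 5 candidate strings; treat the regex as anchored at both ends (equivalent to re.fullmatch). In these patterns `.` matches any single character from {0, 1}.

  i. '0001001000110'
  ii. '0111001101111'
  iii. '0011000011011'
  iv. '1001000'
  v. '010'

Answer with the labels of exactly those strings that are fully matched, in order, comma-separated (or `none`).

i → match
ii → match
iii → no match
iv → no match
v → no match

i, ii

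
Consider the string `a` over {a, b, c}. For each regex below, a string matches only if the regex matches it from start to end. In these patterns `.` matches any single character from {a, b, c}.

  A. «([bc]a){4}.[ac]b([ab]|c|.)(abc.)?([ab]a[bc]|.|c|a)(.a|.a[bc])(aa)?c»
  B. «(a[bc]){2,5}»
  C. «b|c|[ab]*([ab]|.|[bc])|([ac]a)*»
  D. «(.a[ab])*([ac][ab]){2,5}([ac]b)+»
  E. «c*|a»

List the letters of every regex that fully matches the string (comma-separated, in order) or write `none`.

A → no match — must end with `c`
B → no match
C → match
D → no match — must end with `b`
E → match

C, E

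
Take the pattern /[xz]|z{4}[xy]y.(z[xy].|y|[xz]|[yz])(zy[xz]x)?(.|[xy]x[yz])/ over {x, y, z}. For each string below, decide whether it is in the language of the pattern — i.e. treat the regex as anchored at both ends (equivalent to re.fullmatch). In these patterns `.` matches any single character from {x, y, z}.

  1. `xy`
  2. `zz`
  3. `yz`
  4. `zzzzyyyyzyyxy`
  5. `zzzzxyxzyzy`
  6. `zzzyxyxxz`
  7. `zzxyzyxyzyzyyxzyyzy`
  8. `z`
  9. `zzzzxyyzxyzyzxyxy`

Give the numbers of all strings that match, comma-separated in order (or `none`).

5, 8, 9

1 → no match
2 → no match
3 → no match
4 → no match
5 → match
6 → no match
7 → no match
8 → match
9 → match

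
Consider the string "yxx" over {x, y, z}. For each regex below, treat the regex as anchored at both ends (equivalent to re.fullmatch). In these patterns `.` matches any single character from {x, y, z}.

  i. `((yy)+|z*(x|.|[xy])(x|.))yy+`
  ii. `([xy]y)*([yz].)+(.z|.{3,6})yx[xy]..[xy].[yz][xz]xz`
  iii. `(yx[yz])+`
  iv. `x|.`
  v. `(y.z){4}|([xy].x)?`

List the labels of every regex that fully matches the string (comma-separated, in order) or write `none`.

i → no match — must end with "y"
ii → no match — must end with "xz"
iii → no match
iv → no match
v → match

v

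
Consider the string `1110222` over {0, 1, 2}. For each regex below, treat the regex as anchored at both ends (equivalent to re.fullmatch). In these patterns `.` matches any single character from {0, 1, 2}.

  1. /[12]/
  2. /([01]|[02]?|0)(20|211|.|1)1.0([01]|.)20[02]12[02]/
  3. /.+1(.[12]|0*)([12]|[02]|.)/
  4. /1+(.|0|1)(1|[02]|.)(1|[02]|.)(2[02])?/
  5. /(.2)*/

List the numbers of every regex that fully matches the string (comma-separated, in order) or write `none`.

1 → no match
2 → no match
3 → no match
4 → match
5 → no match

4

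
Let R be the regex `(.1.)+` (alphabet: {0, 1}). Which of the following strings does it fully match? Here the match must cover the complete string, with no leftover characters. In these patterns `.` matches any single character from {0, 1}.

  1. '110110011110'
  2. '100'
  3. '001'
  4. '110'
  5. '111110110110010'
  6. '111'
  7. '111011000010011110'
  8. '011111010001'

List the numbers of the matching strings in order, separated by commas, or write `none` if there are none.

1 → match
2 → no match
3 → no match
4 → match
5 → match
6 → match
7 → no match
8 → no match

1, 4, 5, 6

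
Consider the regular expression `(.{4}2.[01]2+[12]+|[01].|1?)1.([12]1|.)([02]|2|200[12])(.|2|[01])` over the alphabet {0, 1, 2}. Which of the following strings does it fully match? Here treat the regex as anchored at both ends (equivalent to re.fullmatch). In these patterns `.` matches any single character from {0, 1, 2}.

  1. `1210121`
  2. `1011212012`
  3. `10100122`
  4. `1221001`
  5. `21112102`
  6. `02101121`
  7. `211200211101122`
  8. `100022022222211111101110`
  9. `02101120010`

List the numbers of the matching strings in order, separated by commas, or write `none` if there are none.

1 → match
2 → no match
3 → no match
4 → no match
5 → no match
6 → match
7 → no match
8 → no match
9 → match

1, 6, 9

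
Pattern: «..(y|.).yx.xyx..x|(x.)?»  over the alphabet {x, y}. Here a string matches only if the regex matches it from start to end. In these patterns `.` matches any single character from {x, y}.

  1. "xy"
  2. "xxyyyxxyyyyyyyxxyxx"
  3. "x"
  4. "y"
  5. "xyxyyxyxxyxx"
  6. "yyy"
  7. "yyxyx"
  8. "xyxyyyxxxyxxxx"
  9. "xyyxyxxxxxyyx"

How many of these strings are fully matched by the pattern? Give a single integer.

1

1. "xy" → match
2 → no match
3. "x" → no match
4. "y" → no match
5. "xyxyyxyxxyxx" → no match
6. "yyy" → no match
7. "yyxyx" → no match
8 → no match
9 → no match
Total matched: 1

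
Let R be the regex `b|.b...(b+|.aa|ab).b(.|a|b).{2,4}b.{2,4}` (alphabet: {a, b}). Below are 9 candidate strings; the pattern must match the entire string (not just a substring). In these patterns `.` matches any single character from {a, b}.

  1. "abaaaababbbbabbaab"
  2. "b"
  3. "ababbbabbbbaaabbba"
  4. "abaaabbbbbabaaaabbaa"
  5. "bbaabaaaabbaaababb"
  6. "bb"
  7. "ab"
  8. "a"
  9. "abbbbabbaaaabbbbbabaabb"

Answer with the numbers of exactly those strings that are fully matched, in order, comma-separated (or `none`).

1 → match
2 → match
3 → no match
4 → match
5 → match
6 → no match
7 → no match
8 → no match
9 → no match

1, 2, 4, 5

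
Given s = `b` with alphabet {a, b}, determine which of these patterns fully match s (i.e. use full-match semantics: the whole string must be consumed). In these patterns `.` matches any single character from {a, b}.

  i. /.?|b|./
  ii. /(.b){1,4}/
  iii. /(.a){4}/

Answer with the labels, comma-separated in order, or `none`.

i → match
ii → no match
iii → no match — must end with `a`

i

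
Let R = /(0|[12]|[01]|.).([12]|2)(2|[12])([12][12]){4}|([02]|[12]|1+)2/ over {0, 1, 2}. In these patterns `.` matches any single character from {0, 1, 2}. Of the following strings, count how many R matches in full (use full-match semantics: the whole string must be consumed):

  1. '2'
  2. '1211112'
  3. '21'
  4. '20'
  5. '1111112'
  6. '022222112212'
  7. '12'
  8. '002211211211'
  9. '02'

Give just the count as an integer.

1. '2' → no match
2. '1211112' → no match
3. '21' → no match
4. '20' → no match
5. '1111112' → match
6. '022222112212' → match
7. '12' → match
8. '002211211211' → match
9. '02' → match
Total matched: 5

5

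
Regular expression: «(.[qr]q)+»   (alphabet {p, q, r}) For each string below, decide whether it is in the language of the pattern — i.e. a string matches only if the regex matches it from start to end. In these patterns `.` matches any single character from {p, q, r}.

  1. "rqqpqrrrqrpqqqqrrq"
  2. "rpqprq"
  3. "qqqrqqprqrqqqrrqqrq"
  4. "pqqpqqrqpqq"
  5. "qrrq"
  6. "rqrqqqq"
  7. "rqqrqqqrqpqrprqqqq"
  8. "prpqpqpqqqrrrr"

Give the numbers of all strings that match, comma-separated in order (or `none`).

none

1 → no match
2 → no match
3 → no match
4 → no match
5 → no match
6 → no match
7 → no match
8 → no match — must end with "q"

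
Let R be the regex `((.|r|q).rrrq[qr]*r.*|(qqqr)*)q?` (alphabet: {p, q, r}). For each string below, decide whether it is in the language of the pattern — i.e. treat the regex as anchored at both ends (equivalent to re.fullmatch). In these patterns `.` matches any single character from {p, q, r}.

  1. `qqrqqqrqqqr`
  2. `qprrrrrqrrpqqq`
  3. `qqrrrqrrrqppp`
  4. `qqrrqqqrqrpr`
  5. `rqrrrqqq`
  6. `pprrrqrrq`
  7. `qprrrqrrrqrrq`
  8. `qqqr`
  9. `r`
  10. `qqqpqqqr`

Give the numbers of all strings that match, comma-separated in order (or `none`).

3, 6, 7, 8

1 → no match
2 → no match
3 → match
4 → no match
5 → no match
6 → match
7 → match
8 → match
9 → no match
10 → no match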